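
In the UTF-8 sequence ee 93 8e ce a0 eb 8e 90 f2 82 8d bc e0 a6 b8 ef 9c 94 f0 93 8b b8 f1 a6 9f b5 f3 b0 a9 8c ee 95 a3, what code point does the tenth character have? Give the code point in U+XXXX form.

U+E563

Offset 0: leading byte 0xEE = 11101110 → 3-byte char #1 = EE 93 8E.
Offset 3: leading byte 0xCE = 11001110 → 2-byte char #2 = CE A0.
Offset 5: leading byte 0xEB = 11101011 → 3-byte char #3 = EB 8E 90.
Offset 8: leading byte 0xF2 = 11110010 → 4-byte char #4 = F2 82 8D BC.
Offset 12: leading byte 0xE0 = 11100000 → 3-byte char #5 = E0 A6 B8.
Offset 15: leading byte 0xEF = 11101111 → 3-byte char #6 = EF 9C 94.
Offset 18: leading byte 0xF0 = 11110000 → 4-byte char #7 = F0 93 8B B8.
Offset 22: leading byte 0xF1 = 11110001 → 4-byte char #8 = F1 A6 9F B5.
Offset 26: leading byte 0xF3 = 11110011 → 4-byte char #9 = F3 B0 A9 8C.
Offset 30: leading byte 0xEE = 11101110 → 3-byte char #10 = EE 95 A3.
Leading byte 0xEE = 11101110 matches 1110xxxx → 3-byte sequence.
Byte 1: 0xEE = 11101110, payload 1110 (4 bits).
Byte 2: 0x95 = 10010101 (10xxxxxx ✓), payload 010101.
Byte 3: 0xA3 = 10100011 (10xxxxxx ✓), payload 100011.
Concatenate: 1110010101100011 = 0xE563 (16 bits → U+E563).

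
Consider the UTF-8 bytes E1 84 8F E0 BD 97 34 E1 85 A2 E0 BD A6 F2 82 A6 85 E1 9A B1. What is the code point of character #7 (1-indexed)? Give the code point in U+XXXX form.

U+16B1

Offset 0: leading byte 0xE1 = 11100001 → 3-byte char #1 = E1 84 8F.
Offset 3: leading byte 0xE0 = 11100000 → 3-byte char #2 = E0 BD 97.
Offset 6: leading byte 0x34 = 00110100 → 1-byte char #3 = 34.
Offset 7: leading byte 0xE1 = 11100001 → 3-byte char #4 = E1 85 A2.
Offset 10: leading byte 0xE0 = 11100000 → 3-byte char #5 = E0 BD A6.
Offset 13: leading byte 0xF2 = 11110010 → 4-byte char #6 = F2 82 A6 85.
Offset 17: leading byte 0xE1 = 11100001 → 3-byte char #7 = E1 9A B1.
Leading byte 0xE1 = 11100001 matches 1110xxxx → 3-byte sequence.
Byte 1: 0xE1 = 11100001, payload 0001 (4 bits).
Byte 2: 0x9A = 10011010 (10xxxxxx ✓), payload 011010.
Byte 3: 0xB1 = 10110001 (10xxxxxx ✓), payload 110001.
Concatenate: 0001011010110001 = 0x16B1 (16 bits → U+16B1).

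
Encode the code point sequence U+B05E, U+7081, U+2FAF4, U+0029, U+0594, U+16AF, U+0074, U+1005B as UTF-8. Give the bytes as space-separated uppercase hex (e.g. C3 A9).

EB 81 9E E7 82 81 F0 AF AB B4 29 D6 94 E1 9A AF 74 F0 90 81 9B

U+B05E: 3-byte form → EB 81 9E.
U+7081: 3-byte form → E7 82 81.
U+2FAF4: 4-byte form → F0 AF AB B4.
U+0029: 1-byte form → 29.
U+0594: 2-byte form → D6 94.
U+16AF: 3-byte form → E1 9A AF.
U+0074: 1-byte form → 74.
U+1005B: 4-byte form → F0 90 81 9B.
Concatenated (21 bytes): EB 81 9E E7 82 81 F0 AF AB B4 29 D6 94 E1 9A AF 74 F0 90 81 9B.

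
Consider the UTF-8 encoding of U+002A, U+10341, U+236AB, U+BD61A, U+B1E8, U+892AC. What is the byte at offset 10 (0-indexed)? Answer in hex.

0xBD

U+002A → 1-byte form 2A at offsets 0–0.
U+10341 → 4-byte form F0 90 8D 81 at offsets 1–4.
U+236AB → 4-byte form F0 A3 9A AB at offsets 5–8.
U+BD61A → 4-byte form F2 BD 98 9A at offsets 9–12.
Offset 10 falls in char 4's range; it's byte 2 of F2 BD 98 9A = 0xBD.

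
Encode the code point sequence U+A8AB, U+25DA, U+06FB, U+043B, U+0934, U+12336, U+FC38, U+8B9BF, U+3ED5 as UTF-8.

U+A8AB: 3-byte form → EA A2 AB.
U+25DA: 3-byte form → E2 97 9A.
U+06FB: 2-byte form → DB BB.
U+043B: 2-byte form → D0 BB.
U+0934: 3-byte form → E0 A4 B4.
U+12336: 4-byte form → F0 92 8C B6.
U+FC38: 3-byte form → EF B0 B8.
U+8B9BF: 4-byte form → F2 8B A6 BF.
U+3ED5: 3-byte form → E3 BB 95.
Concatenated (27 bytes): EA A2 AB E2 97 9A DB BB D0 BB E0 A4 B4 F0 92 8C B6 EF B0 B8 F2 8B A6 BF E3 BB 95.

EA A2 AB E2 97 9A DB BB D0 BB E0 A4 B4 F0 92 8C B6 EF B0 B8 F2 8B A6 BF E3 BB 95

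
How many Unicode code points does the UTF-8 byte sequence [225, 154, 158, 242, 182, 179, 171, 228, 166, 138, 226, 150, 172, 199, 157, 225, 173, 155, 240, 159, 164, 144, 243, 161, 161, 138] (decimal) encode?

Byte at offset 0: 0xE1 = 11100001 → 3-byte char (#1). Advance 3.
Byte at offset 3: 0xF2 = 11110010 → 4-byte char (#2). Advance 4.
Byte at offset 7: 0xE4 = 11100100 → 3-byte char (#3). Advance 3.
Byte at offset 10: 0xE2 = 11100010 → 3-byte char (#4). Advance 3.
Byte at offset 13: 0xC7 = 11000111 → 2-byte char (#5). Advance 2.
Byte at offset 15: 0xE1 = 11100001 → 3-byte char (#6). Advance 3.
Byte at offset 18: 0xF0 = 11110000 → 4-byte char (#7). Advance 4.
Byte at offset 22: 0xF3 = 11110011 → 4-byte char (#8). Advance 4.
Reached end at offset 26 after 8 code points.

8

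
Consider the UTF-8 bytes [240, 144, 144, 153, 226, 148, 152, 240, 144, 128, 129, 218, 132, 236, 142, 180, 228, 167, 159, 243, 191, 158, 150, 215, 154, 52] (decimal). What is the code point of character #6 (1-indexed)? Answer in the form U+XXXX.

U+49DF

Offset 0: leading byte 0xF0 = 11110000 → 4-byte char #1 = F0 90 90 99.
Offset 4: leading byte 0xE2 = 11100010 → 3-byte char #2 = E2 94 98.
Offset 7: leading byte 0xF0 = 11110000 → 4-byte char #3 = F0 90 80 81.
Offset 11: leading byte 0xDA = 11011010 → 2-byte char #4 = DA 84.
Offset 13: leading byte 0xEC = 11101100 → 3-byte char #5 = EC 8E B4.
Offset 16: leading byte 0xE4 = 11100100 → 3-byte char #6 = E4 A7 9F.
Leading byte 0xE4 = 11100100 matches 1110xxxx → 3-byte sequence.
Byte 1: 0xE4 = 11100100, payload 0100 (4 bits).
Byte 2: 0xA7 = 10100111 (10xxxxxx ✓), payload 100111.
Byte 3: 0x9F = 10011111 (10xxxxxx ✓), payload 011111.
Concatenate: 0100100111011111 = 0x49DF (16 bits → U+49DF).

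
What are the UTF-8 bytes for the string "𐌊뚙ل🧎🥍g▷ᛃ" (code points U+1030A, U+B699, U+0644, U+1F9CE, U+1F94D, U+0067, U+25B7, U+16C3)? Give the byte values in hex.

F0 90 8C 8A EB 9A 99 D9 84 F0 9F A7 8E F0 9F A5 8D 67 E2 96 B7 E1 9B 83

U+1030A: 4-byte form → F0 90 8C 8A.
U+B699: 3-byte form → EB 9A 99.
U+0644: 2-byte form → D9 84.
U+1F9CE: 4-byte form → F0 9F A7 8E.
U+1F94D: 4-byte form → F0 9F A5 8D.
U+0067: 1-byte form → 67.
U+25B7: 3-byte form → E2 96 B7.
U+16C3: 3-byte form → E1 9B 83.
Concatenated (24 bytes): F0 90 8C 8A EB 9A 99 D9 84 F0 9F A7 8E F0 9F A5 8D 67 E2 96 B7 E1 9B 83.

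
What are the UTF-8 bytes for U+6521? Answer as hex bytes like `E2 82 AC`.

U+6521 = 0x6521 = 25889 decimal. In range U+0800–U+FFFF → 3-byte form: 1110xxxx 10xxxxxx 10xxxxxx.
Binary (16 bits): 0110010100100001.
Split 4+6+6: 0110 | 010100 | 100001.
Byte 1: 11100110 = 0xE6.
Byte 2: 10010100 = 0x94.
Byte 3: 10100001 = 0xA1.

E6 94 A1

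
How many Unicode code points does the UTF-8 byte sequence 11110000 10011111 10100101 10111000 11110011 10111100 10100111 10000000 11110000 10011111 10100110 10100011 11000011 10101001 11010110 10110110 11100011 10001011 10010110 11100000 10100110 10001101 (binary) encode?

Byte at offset 0: 0xF0 = 11110000 → 4-byte char (#1). Advance 4.
Byte at offset 4: 0xF3 = 11110011 → 4-byte char (#2). Advance 4.
Byte at offset 8: 0xF0 = 11110000 → 4-byte char (#3). Advance 4.
Byte at offset 12: 0xC3 = 11000011 → 2-byte char (#4). Advance 2.
Byte at offset 14: 0xD6 = 11010110 → 2-byte char (#5). Advance 2.
Byte at offset 16: 0xE3 = 11100011 → 3-byte char (#6). Advance 3.
Byte at offset 19: 0xE0 = 11100000 → 3-byte char (#7). Advance 3.
Reached end at offset 22 after 7 code points.

7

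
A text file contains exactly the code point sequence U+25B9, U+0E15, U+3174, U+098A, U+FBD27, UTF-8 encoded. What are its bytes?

U+25B9: 3-byte form → E2 96 B9.
U+0E15: 3-byte form → E0 B8 95.
U+3174: 3-byte form → E3 85 B4.
U+098A: 3-byte form → E0 A6 8A.
U+FBD27: 4-byte form → F3 BB B4 A7.
Concatenated (16 bytes): E2 96 B9 E0 B8 95 E3 85 B4 E0 A6 8A F3 BB B4 A7.

E2 96 B9 E0 B8 95 E3 85 B4 E0 A6 8A F3 BB B4 A7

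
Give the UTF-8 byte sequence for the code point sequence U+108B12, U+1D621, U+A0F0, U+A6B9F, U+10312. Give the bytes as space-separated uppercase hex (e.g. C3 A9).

F4 88 AC 92 F0 9D 98 A1 EA 83 B0 F2 A6 AE 9F F0 90 8C 92

U+108B12: 4-byte form → F4 88 AC 92.
U+1D621: 4-byte form → F0 9D 98 A1.
U+A0F0: 3-byte form → EA 83 B0.
U+A6B9F: 4-byte form → F2 A6 AE 9F.
U+10312: 4-byte form → F0 90 8C 92.
Concatenated (19 bytes): F4 88 AC 92 F0 9D 98 A1 EA 83 B0 F2 A6 AE 9F F0 90 8C 92.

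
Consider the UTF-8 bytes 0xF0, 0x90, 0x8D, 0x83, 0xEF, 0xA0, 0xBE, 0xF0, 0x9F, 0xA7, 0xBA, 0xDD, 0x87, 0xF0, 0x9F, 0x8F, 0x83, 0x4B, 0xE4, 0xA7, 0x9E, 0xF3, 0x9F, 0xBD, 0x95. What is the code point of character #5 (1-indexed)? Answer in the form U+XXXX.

Offset 0: leading byte 0xF0 = 11110000 → 4-byte char #1 = F0 90 8D 83.
Offset 4: leading byte 0xEF = 11101111 → 3-byte char #2 = EF A0 BE.
Offset 7: leading byte 0xF0 = 11110000 → 4-byte char #3 = F0 9F A7 BA.
Offset 11: leading byte 0xDD = 11011101 → 2-byte char #4 = DD 87.
Offset 13: leading byte 0xF0 = 11110000 → 4-byte char #5 = F0 9F 8F 83.
Leading byte 0xF0 = 11110000 matches 11110xxx → 4-byte sequence.
Byte 1: 0xF0 = 11110000, payload 000 (3 bits).
Byte 2: 0x9F = 10011111 (10xxxxxx ✓), payload 011111.
Byte 3: 0x8F = 10001111 (10xxxxxx ✓), payload 001111.
Byte 4: 0x83 = 10000011 (10xxxxxx ✓), payload 000011.
Concatenate: 000011111001111000011 = 0x1F3C3 (21 bits → U+1F3C3).

U+1F3C3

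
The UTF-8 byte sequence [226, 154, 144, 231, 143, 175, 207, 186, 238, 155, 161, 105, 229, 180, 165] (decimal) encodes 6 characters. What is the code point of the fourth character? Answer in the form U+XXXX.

Offset 0: leading byte 0xE2 = 11100010 → 3-byte char #1 = E2 9A 90.
Offset 3: leading byte 0xE7 = 11100111 → 3-byte char #2 = E7 8F AF.
Offset 6: leading byte 0xCF = 11001111 → 2-byte char #3 = CF BA.
Offset 8: leading byte 0xEE = 11101110 → 3-byte char #4 = EE 9B A1.
Leading byte 0xEE = 11101110 matches 1110xxxx → 3-byte sequence.
Byte 1: 0xEE = 11101110, payload 1110 (4 bits).
Byte 2: 0x9B = 10011011 (10xxxxxx ✓), payload 011011.
Byte 3: 0xA1 = 10100001 (10xxxxxx ✓), payload 100001.
Concatenate: 1110011011100001 = 0xE6E1 (16 bits → U+E6E1).

U+E6E1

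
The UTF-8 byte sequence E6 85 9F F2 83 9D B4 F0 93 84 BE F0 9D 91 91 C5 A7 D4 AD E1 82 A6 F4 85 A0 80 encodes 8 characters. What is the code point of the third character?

U+1313E

Offset 0: leading byte 0xE6 = 11100110 → 3-byte char #1 = E6 85 9F.
Offset 3: leading byte 0xF2 = 11110010 → 4-byte char #2 = F2 83 9D B4.
Offset 7: leading byte 0xF0 = 11110000 → 4-byte char #3 = F0 93 84 BE.
Leading byte 0xF0 = 11110000 matches 11110xxx → 4-byte sequence.
Byte 1: 0xF0 = 11110000, payload 000 (3 bits).
Byte 2: 0x93 = 10010011 (10xxxxxx ✓), payload 010011.
Byte 3: 0x84 = 10000100 (10xxxxxx ✓), payload 000100.
Byte 4: 0xBE = 10111110 (10xxxxxx ✓), payload 111110.
Concatenate: 000010011000100111110 = 0x1313E (21 bits → U+1313E).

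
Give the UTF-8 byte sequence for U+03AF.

U+03AF = 0x3AF = 943 decimal. In range U+0080–U+07FF → 2-byte form: 110xxxxx 10xxxxxx.
Binary (11 bits): 01110101111.
Split 5+6: 01110 | 101111.
Byte 1: 11001110 = 0xCE.
Byte 2: 10101111 = 0xAF.

CE AF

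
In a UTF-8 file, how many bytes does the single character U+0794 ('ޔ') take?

2

U+0794 = 0x794. UTF-8 uses 1 byte below 0x80, 2 below 0x800, 3 below 0x10000, 4 up to 0x10FFFF. 0x794 is in U+0080–U+07FF → 2 bytes.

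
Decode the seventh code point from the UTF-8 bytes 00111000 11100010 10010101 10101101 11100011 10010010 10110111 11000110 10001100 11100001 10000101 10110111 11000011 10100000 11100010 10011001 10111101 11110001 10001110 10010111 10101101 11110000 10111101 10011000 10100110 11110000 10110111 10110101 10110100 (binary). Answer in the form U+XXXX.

U+267D

Offset 0: leading byte 0x38 = 00111000 → 1-byte char #1 = 38.
Offset 1: leading byte 0xE2 = 11100010 → 3-byte char #2 = E2 95 AD.
Offset 4: leading byte 0xE3 = 11100011 → 3-byte char #3 = E3 92 B7.
Offset 7: leading byte 0xC6 = 11000110 → 2-byte char #4 = C6 8C.
Offset 9: leading byte 0xE1 = 11100001 → 3-byte char #5 = E1 85 B7.
Offset 12: leading byte 0xC3 = 11000011 → 2-byte char #6 = C3 A0.
Offset 14: leading byte 0xE2 = 11100010 → 3-byte char #7 = E2 99 BD.
Leading byte 0xE2 = 11100010 matches 1110xxxx → 3-byte sequence.
Byte 1: 0xE2 = 11100010, payload 0010 (4 bits).
Byte 2: 0x99 = 10011001 (10xxxxxx ✓), payload 011001.
Byte 3: 0xBD = 10111101 (10xxxxxx ✓), payload 111101.
Concatenate: 0010011001111101 = 0x267D (16 bits → U+267D).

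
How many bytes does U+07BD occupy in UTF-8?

U+07BD = 0x7BD. UTF-8 uses 1 byte below 0x80, 2 below 0x800, 3 below 0x10000, 4 up to 0x10FFFF. 0x7BD is in U+0080–U+07FF → 2 bytes.

2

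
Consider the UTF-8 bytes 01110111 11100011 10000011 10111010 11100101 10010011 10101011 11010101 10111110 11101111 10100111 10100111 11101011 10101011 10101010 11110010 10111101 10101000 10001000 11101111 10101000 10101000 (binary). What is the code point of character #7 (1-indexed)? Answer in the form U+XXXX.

U+BDA08

Offset 0: leading byte 0x77 = 01110111 → 1-byte char #1 = 77.
Offset 1: leading byte 0xE3 = 11100011 → 3-byte char #2 = E3 83 BA.
Offset 4: leading byte 0xE5 = 11100101 → 3-byte char #3 = E5 93 AB.
Offset 7: leading byte 0xD5 = 11010101 → 2-byte char #4 = D5 BE.
Offset 9: leading byte 0xEF = 11101111 → 3-byte char #5 = EF A7 A7.
Offset 12: leading byte 0xEB = 11101011 → 3-byte char #6 = EB AB AA.
Offset 15: leading byte 0xF2 = 11110010 → 4-byte char #7 = F2 BD A8 88.
Leading byte 0xF2 = 11110010 matches 11110xxx → 4-byte sequence.
Byte 1: 0xF2 = 11110010, payload 010 (3 bits).
Byte 2: 0xBD = 10111101 (10xxxxxx ✓), payload 111101.
Byte 3: 0xA8 = 10101000 (10xxxxxx ✓), payload 101000.
Byte 4: 0x88 = 10001000 (10xxxxxx ✓), payload 001000.
Concatenate: 010111101101000001000 = 0xBDA08 (21 bits → U+BDA08).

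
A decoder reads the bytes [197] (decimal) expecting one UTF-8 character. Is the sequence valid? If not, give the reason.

Leading byte 0xC5 = 11000101 → 2-byte form, but only 1 byte is present.

invalid (sequence truncated)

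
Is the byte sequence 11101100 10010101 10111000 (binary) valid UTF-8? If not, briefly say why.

valid

Leading byte 0xEC = 11101100 → 3-byte form.
Continuation bytes 0x95=10010101, 0xB8=10111000 all match 10xxxxxx.
Decoded value 0xC578 is ≥ 0x800 (shortest form) and not a surrogate.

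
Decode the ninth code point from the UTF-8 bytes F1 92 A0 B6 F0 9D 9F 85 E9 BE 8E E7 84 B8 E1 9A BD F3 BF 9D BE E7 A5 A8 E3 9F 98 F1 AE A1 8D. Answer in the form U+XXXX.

Offset 0: leading byte 0xF1 = 11110001 → 4-byte char #1 = F1 92 A0 B6.
Offset 4: leading byte 0xF0 = 11110000 → 4-byte char #2 = F0 9D 9F 85.
Offset 8: leading byte 0xE9 = 11101001 → 3-byte char #3 = E9 BE 8E.
Offset 11: leading byte 0xE7 = 11100111 → 3-byte char #4 = E7 84 B8.
Offset 14: leading byte 0xE1 = 11100001 → 3-byte char #5 = E1 9A BD.
Offset 17: leading byte 0xF3 = 11110011 → 4-byte char #6 = F3 BF 9D BE.
Offset 21: leading byte 0xE7 = 11100111 → 3-byte char #7 = E7 A5 A8.
Offset 24: leading byte 0xE3 = 11100011 → 3-byte char #8 = E3 9F 98.
Offset 27: leading byte 0xF1 = 11110001 → 4-byte char #9 = F1 AE A1 8D.
Leading byte 0xF1 = 11110001 matches 11110xxx → 4-byte sequence.
Byte 1: 0xF1 = 11110001, payload 001 (3 bits).
Byte 2: 0xAE = 10101110 (10xxxxxx ✓), payload 101110.
Byte 3: 0xA1 = 10100001 (10xxxxxx ✓), payload 100001.
Byte 4: 0x8D = 10001101 (10xxxxxx ✓), payload 001101.
Concatenate: 001101110100001001101 = 0x6E84D (21 bits → U+6E84D).

U+6E84D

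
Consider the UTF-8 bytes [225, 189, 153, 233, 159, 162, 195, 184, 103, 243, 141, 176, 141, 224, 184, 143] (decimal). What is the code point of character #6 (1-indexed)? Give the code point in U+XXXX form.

Offset 0: leading byte 0xE1 = 11100001 → 3-byte char #1 = E1 BD 99.
Offset 3: leading byte 0xE9 = 11101001 → 3-byte char #2 = E9 9F A2.
Offset 6: leading byte 0xC3 = 11000011 → 2-byte char #3 = C3 B8.
Offset 8: leading byte 0x67 = 01100111 → 1-byte char #4 = 67.
Offset 9: leading byte 0xF3 = 11110011 → 4-byte char #5 = F3 8D B0 8D.
Offset 13: leading byte 0xE0 = 11100000 → 3-byte char #6 = E0 B8 8F.
Leading byte 0xE0 = 11100000 matches 1110xxxx → 3-byte sequence.
Byte 1: 0xE0 = 11100000, payload 0000 (4 bits).
Byte 2: 0xB8 = 10111000 (10xxxxxx ✓), payload 111000.
Byte 3: 0x8F = 10001111 (10xxxxxx ✓), payload 001111.
Concatenate: 0000111000001111 = 0xE0F (16 bits → U+0E0F).

U+0E0F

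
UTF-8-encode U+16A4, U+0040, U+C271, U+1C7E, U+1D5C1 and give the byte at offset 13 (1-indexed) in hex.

0x97

1-indexed offset 13 is 0-indexed offset 12.
U+16A4 → 3-byte form E1 9A A4 at offsets 0–2.
U+0040 → 1-byte form 40 at offsets 3–3.
U+C271 → 3-byte form EC 89 B1 at offsets 4–6.
U+1C7E → 3-byte form E1 B1 BE at offsets 7–9.
U+1D5C1 → 4-byte form F0 9D 97 81 at offsets 10–13.
Offset 12 falls in char 5's range; it's byte 3 of F0 9D 97 81 = 0x97.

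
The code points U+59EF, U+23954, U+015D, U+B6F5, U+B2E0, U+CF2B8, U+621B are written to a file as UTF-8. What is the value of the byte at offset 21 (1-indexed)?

1-indexed offset 21 is 0-indexed offset 20.
U+59EF → 3-byte form E5 A7 AF at offsets 0–2.
U+23954 → 4-byte form F0 A3 A5 94 at offsets 3–6.
U+015D → 2-byte form C5 9D at offsets 7–8.
U+B6F5 → 3-byte form EB 9B B5 at offsets 9–11.
U+B2E0 → 3-byte form EB 8B A0 at offsets 12–14.
U+CF2B8 → 4-byte form F3 8F 8A B8 at offsets 15–18.
U+621B → 3-byte form E6 88 9B at offsets 19–21.
Offset 20 falls in char 7's range; it's byte 2 of E6 88 9B = 0x88.

0x88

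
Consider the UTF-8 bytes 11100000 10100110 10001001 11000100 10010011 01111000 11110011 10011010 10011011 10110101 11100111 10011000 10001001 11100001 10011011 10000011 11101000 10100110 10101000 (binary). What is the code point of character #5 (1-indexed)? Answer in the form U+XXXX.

Offset 0: leading byte 0xE0 = 11100000 → 3-byte char #1 = E0 A6 89.
Offset 3: leading byte 0xC4 = 11000100 → 2-byte char #2 = C4 93.
Offset 5: leading byte 0x78 = 01111000 → 1-byte char #3 = 78.
Offset 6: leading byte 0xF3 = 11110011 → 4-byte char #4 = F3 9A 9B B5.
Offset 10: leading byte 0xE7 = 11100111 → 3-byte char #5 = E7 98 89.
Leading byte 0xE7 = 11100111 matches 1110xxxx → 3-byte sequence.
Byte 1: 0xE7 = 11100111, payload 0111 (4 bits).
Byte 2: 0x98 = 10011000 (10xxxxxx ✓), payload 011000.
Byte 3: 0x89 = 10001001 (10xxxxxx ✓), payload 001001.
Concatenate: 0111011000001001 = 0x7609 (16 bits → U+7609).

U+7609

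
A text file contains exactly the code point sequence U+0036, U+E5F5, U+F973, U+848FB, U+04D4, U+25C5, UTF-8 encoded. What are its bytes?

U+0036: 1-byte form → 36.
U+E5F5: 3-byte form → EE 97 B5.
U+F973: 3-byte form → EF A5 B3.
U+848FB: 4-byte form → F2 84 A3 BB.
U+04D4: 2-byte form → D3 94.
U+25C5: 3-byte form → E2 97 85.
Concatenated (16 bytes): 36 EE 97 B5 EF A5 B3 F2 84 A3 BB D3 94 E2 97 85.

36 EE 97 B5 EF A5 B3 F2 84 A3 BB D3 94 E2 97 85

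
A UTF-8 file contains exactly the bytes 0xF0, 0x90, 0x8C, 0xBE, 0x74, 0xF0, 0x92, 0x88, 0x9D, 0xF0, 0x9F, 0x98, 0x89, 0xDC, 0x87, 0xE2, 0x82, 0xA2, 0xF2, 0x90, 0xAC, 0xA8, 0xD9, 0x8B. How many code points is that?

Byte at offset 0: 0xF0 = 11110000 → 4-byte char (#1). Advance 4.
Byte at offset 4: 0x74 = 01110100 → 1-byte char (#2). Advance 1.
Byte at offset 5: 0xF0 = 11110000 → 4-byte char (#3). Advance 4.
Byte at offset 9: 0xF0 = 11110000 → 4-byte char (#4). Advance 4.
Byte at offset 13: 0xDC = 11011100 → 2-byte char (#5). Advance 2.
Byte at offset 15: 0xE2 = 11100010 → 3-byte char (#6). Advance 3.
Byte at offset 18: 0xF2 = 11110010 → 4-byte char (#7). Advance 4.
Byte at offset 22: 0xD9 = 11011001 → 2-byte char (#8). Advance 2.
Reached end at offset 24 after 8 code points.

8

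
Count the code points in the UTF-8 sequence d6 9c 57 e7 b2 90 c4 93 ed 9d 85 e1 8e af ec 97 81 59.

8

Byte at offset 0: 0xD6 = 11010110 → 2-byte char (#1). Advance 2.
Byte at offset 2: 0x57 = 01010111 → 1-byte char (#2). Advance 1.
Byte at offset 3: 0xE7 = 11100111 → 3-byte char (#3). Advance 3.
Byte at offset 6: 0xC4 = 11000100 → 2-byte char (#4). Advance 2.
Byte at offset 8: 0xED = 11101101 → 3-byte char (#5). Advance 3.
Byte at offset 11: 0xE1 = 11100001 → 3-byte char (#6). Advance 3.
Byte at offset 14: 0xEC = 11101100 → 3-byte char (#7). Advance 3.
Byte at offset 17: 0x59 = 01011001 → 1-byte char (#8). Advance 1.
Reached end at offset 18 after 8 code points.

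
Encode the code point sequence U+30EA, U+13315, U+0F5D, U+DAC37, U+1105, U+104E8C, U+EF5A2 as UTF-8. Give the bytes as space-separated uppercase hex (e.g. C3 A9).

E3 83 AA F0 93 8C 95 E0 BD 9D F3 9A B0 B7 E1 84 85 F4 84 BA 8C F3 AF 96 A2

U+30EA: 3-byte form → E3 83 AA.
U+13315: 4-byte form → F0 93 8C 95.
U+0F5D: 3-byte form → E0 BD 9D.
U+DAC37: 4-byte form → F3 9A B0 B7.
U+1105: 3-byte form → E1 84 85.
U+104E8C: 4-byte form → F4 84 BA 8C.
U+EF5A2: 4-byte form → F3 AF 96 A2.
Concatenated (25 bytes): E3 83 AA F0 93 8C 95 E0 BD 9D F3 9A B0 B7 E1 84 85 F4 84 BA 8C F3 AF 96 A2.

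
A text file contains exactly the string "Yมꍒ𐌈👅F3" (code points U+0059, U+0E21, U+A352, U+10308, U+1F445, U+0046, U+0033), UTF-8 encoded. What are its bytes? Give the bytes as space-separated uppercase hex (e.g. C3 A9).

59 E0 B8 A1 EA 8D 92 F0 90 8C 88 F0 9F 91 85 46 33

U+0059: 1-byte form → 59.
U+0E21: 3-byte form → E0 B8 A1.
U+A352: 3-byte form → EA 8D 92.
U+10308: 4-byte form → F0 90 8C 88.
U+1F445: 4-byte form → F0 9F 91 85.
U+0046: 1-byte form → 46.
U+0033: 1-byte form → 33.
Concatenated (17 bytes): 59 E0 B8 A1 EA 8D 92 F0 90 8C 88 F0 9F 91 85 46 33.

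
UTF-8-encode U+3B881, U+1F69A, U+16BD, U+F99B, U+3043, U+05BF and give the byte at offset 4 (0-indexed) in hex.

U+3B881 → 4-byte form F0 BB A2 81 at offsets 0–3.
U+1F69A → 4-byte form F0 9F 9A 9A at offsets 4–7.
Offset 4 falls in char 2's range; it's byte 1 of F0 9F 9A 9A = 0xF0.

0xF0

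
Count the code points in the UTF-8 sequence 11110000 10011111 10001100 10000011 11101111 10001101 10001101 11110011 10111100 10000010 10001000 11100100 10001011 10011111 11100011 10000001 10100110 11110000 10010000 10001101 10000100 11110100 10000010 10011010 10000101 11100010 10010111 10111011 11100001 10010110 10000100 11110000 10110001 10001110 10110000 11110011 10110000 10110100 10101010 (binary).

Byte at offset 0: 0xF0 = 11110000 → 4-byte char (#1). Advance 4.
Byte at offset 4: 0xEF = 11101111 → 3-byte char (#2). Advance 3.
Byte at offset 7: 0xF3 = 11110011 → 4-byte char (#3). Advance 4.
Byte at offset 11: 0xE4 = 11100100 → 3-byte char (#4). Advance 3.
Byte at offset 14: 0xE3 = 11100011 → 3-byte char (#5). Advance 3.
Byte at offset 17: 0xF0 = 11110000 → 4-byte char (#6). Advance 4.
Byte at offset 21: 0xF4 = 11110100 → 4-byte char (#7). Advance 4.
Byte at offset 25: 0xE2 = 11100010 → 3-byte char (#8). Advance 3.
Byte at offset 28: 0xE1 = 11100001 → 3-byte char (#9). Advance 3.
Byte at offset 31: 0xF0 = 11110000 → 4-byte char (#10). Advance 4.
Byte at offset 35: 0xF3 = 11110011 → 4-byte char (#11). Advance 4.
Reached end at offset 39 after 11 code points.

11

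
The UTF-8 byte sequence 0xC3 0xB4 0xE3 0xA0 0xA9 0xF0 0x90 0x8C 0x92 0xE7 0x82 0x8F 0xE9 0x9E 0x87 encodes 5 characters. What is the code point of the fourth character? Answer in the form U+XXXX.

Offset 0: leading byte 0xC3 = 11000011 → 2-byte char #1 = C3 B4.
Offset 2: leading byte 0xE3 = 11100011 → 3-byte char #2 = E3 A0 A9.
Offset 5: leading byte 0xF0 = 11110000 → 4-byte char #3 = F0 90 8C 92.
Offset 9: leading byte 0xE7 = 11100111 → 3-byte char #4 = E7 82 8F.
Leading byte 0xE7 = 11100111 matches 1110xxxx → 3-byte sequence.
Byte 1: 0xE7 = 11100111, payload 0111 (4 bits).
Byte 2: 0x82 = 10000010 (10xxxxxx ✓), payload 000010.
Byte 3: 0x8F = 10001111 (10xxxxxx ✓), payload 001111.
Concatenate: 0111000010001111 = 0x708F (16 bits → U+708F).

U+708F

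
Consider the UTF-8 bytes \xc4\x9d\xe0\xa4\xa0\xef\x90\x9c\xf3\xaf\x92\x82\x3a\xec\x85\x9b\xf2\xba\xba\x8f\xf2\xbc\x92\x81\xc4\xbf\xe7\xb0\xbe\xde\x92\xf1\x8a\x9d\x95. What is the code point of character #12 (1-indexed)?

Offset 0: leading byte 0xC4 = 11000100 → 2-byte char #1 = C4 9D.
Offset 2: leading byte 0xE0 = 11100000 → 3-byte char #2 = E0 A4 A0.
Offset 5: leading byte 0xEF = 11101111 → 3-byte char #3 = EF 90 9C.
Offset 8: leading byte 0xF3 = 11110011 → 4-byte char #4 = F3 AF 92 82.
Offset 12: leading byte 0x3A = 00111010 → 1-byte char #5 = 3A.
Offset 13: leading byte 0xEC = 11101100 → 3-byte char #6 = EC 85 9B.
Offset 16: leading byte 0xF2 = 11110010 → 4-byte char #7 = F2 BA BA 8F.
Offset 20: leading byte 0xF2 = 11110010 → 4-byte char #8 = F2 BC 92 81.
Offset 24: leading byte 0xC4 = 11000100 → 2-byte char #9 = C4 BF.
Offset 26: leading byte 0xE7 = 11100111 → 3-byte char #10 = E7 B0 BE.
Offset 29: leading byte 0xDE = 11011110 → 2-byte char #11 = DE 92.
Offset 31: leading byte 0xF1 = 11110001 → 4-byte char #12 = F1 8A 9D 95.
Leading byte 0xF1 = 11110001 matches 11110xxx → 4-byte sequence.
Byte 1: 0xF1 = 11110001, payload 001 (3 bits).
Byte 2: 0x8A = 10001010 (10xxxxxx ✓), payload 001010.
Byte 3: 0x9D = 10011101 (10xxxxxx ✓), payload 011101.
Byte 4: 0x95 = 10010101 (10xxxxxx ✓), payload 010101.
Concatenate: 001001010011101010101 = 0x4A755 (21 bits → U+4A755).

U+4A755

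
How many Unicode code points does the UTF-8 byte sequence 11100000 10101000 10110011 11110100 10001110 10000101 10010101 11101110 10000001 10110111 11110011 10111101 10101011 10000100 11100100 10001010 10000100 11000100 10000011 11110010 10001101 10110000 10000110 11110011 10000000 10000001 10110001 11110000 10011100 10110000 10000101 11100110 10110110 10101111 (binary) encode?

10

Byte at offset 0: 0xE0 = 11100000 → 3-byte char (#1). Advance 3.
Byte at offset 3: 0xF4 = 11110100 → 4-byte char (#2). Advance 4.
Byte at offset 7: 0xEE = 11101110 → 3-byte char (#3). Advance 3.
Byte at offset 10: 0xF3 = 11110011 → 4-byte char (#4). Advance 4.
Byte at offset 14: 0xE4 = 11100100 → 3-byte char (#5). Advance 3.
Byte at offset 17: 0xC4 = 11000100 → 2-byte char (#6). Advance 2.
Byte at offset 19: 0xF2 = 11110010 → 4-byte char (#7). Advance 4.
Byte at offset 23: 0xF3 = 11110011 → 4-byte char (#8). Advance 4.
Byte at offset 27: 0xF0 = 11110000 → 4-byte char (#9). Advance 4.
Byte at offset 31: 0xE6 = 11100110 → 3-byte char (#10). Advance 3.
Reached end at offset 34 after 10 code points.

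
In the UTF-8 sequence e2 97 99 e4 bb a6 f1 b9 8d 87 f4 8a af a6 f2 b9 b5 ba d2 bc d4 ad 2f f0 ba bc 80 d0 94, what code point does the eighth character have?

Offset 0: leading byte 0xE2 = 11100010 → 3-byte char #1 = E2 97 99.
Offset 3: leading byte 0xE4 = 11100100 → 3-byte char #2 = E4 BB A6.
Offset 6: leading byte 0xF1 = 11110001 → 4-byte char #3 = F1 B9 8D 87.
Offset 10: leading byte 0xF4 = 11110100 → 4-byte char #4 = F4 8A AF A6.
Offset 14: leading byte 0xF2 = 11110010 → 4-byte char #5 = F2 B9 B5 BA.
Offset 18: leading byte 0xD2 = 11010010 → 2-byte char #6 = D2 BC.
Offset 20: leading byte 0xD4 = 11010100 → 2-byte char #7 = D4 AD.
Offset 22: leading byte 0x2F = 00101111 → 1-byte char #8 = 2F.
Leading byte 0x2F = 00101111 matches 0xxxxxxx → 1-byte sequence.
Byte 1: 0x2F = 00101111, payload 0101111 (7 bits).
Concatenate: 0101111 = 0x2F (7 bits → U+002F).

U+002F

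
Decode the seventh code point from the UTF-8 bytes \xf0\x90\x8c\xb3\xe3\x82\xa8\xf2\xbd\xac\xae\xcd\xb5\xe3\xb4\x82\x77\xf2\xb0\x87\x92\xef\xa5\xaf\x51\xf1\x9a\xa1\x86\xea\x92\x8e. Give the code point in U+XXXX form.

Offset 0: leading byte 0xF0 = 11110000 → 4-byte char #1 = F0 90 8C B3.
Offset 4: leading byte 0xE3 = 11100011 → 3-byte char #2 = E3 82 A8.
Offset 7: leading byte 0xF2 = 11110010 → 4-byte char #3 = F2 BD AC AE.
Offset 11: leading byte 0xCD = 11001101 → 2-byte char #4 = CD B5.
Offset 13: leading byte 0xE3 = 11100011 → 3-byte char #5 = E3 B4 82.
Offset 16: leading byte 0x77 = 01110111 → 1-byte char #6 = 77.
Offset 17: leading byte 0xF2 = 11110010 → 4-byte char #7 = F2 B0 87 92.
Leading byte 0xF2 = 11110010 matches 11110xxx → 4-byte sequence.
Byte 1: 0xF2 = 11110010, payload 010 (3 bits).
Byte 2: 0xB0 = 10110000 (10xxxxxx ✓), payload 110000.
Byte 3: 0x87 = 10000111 (10xxxxxx ✓), payload 000111.
Byte 4: 0x92 = 10010010 (10xxxxxx ✓), payload 010010.
Concatenate: 010110000000111010010 = 0xB01D2 (21 bits → U+B01D2).

U+B01D2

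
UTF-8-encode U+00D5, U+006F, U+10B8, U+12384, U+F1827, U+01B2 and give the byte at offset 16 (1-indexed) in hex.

1-indexed offset 16 is 0-indexed offset 15.
U+00D5 → 2-byte form C3 95 at offsets 0–1.
U+006F → 1-byte form 6F at offsets 2–2.
U+10B8 → 3-byte form E1 82 B8 at offsets 3–5.
U+12384 → 4-byte form F0 92 8E 84 at offsets 6–9.
U+F1827 → 4-byte form F3 B1 A0 A7 at offsets 10–13.
U+01B2 → 2-byte form C6 B2 at offsets 14–15.
Offset 15 falls in char 6's range; it's byte 2 of C6 B2 = 0xB2.

0xB2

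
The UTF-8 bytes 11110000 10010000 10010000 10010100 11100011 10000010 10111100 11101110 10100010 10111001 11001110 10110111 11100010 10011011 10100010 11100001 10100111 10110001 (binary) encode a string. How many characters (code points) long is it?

Byte at offset 0: 0xF0 = 11110000 → 4-byte char (#1). Advance 4.
Byte at offset 4: 0xE3 = 11100011 → 3-byte char (#2). Advance 3.
Byte at offset 7: 0xEE = 11101110 → 3-byte char (#3). Advance 3.
Byte at offset 10: 0xCE = 11001110 → 2-byte char (#4). Advance 2.
Byte at offset 12: 0xE2 = 11100010 → 3-byte char (#5). Advance 3.
Byte at offset 15: 0xE1 = 11100001 → 3-byte char (#6). Advance 3.
Reached end at offset 18 after 6 code points.

6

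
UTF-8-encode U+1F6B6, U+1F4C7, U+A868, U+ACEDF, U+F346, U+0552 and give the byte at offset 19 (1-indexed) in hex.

1-indexed offset 19 is 0-indexed offset 18.
U+1F6B6 → 4-byte form F0 9F 9A B6 at offsets 0–3.
U+1F4C7 → 4-byte form F0 9F 93 87 at offsets 4–7.
U+A868 → 3-byte form EA A1 A8 at offsets 8–10.
U+ACEDF → 4-byte form F2 AC BB 9F at offsets 11–14.
U+F346 → 3-byte form EF 8D 86 at offsets 15–17.
U+0552 → 2-byte form D5 92 at offsets 18–19.
Offset 18 falls in char 6's range; it's byte 1 of D5 92 = 0xD5.

0xD5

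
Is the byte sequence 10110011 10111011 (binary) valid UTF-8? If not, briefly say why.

Byte 0xB3 = 10110011 has the form 10xxxxxx — a continuation byte — but there is no preceding leading byte.

invalid (continuation byte with no leading byte)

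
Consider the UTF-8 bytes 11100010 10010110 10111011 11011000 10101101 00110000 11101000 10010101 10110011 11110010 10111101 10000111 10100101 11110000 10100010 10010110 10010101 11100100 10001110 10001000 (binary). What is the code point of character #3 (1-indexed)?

U+0030

Offset 0: leading byte 0xE2 = 11100010 → 3-byte char #1 = E2 96 BB.
Offset 3: leading byte 0xD8 = 11011000 → 2-byte char #2 = D8 AD.
Offset 5: leading byte 0x30 = 00110000 → 1-byte char #3 = 30.
Leading byte 0x30 = 00110000 matches 0xxxxxxx → 1-byte sequence.
Byte 1: 0x30 = 00110000, payload 0110000 (7 bits).
Concatenate: 0110000 = 0x30 (7 bits → U+0030).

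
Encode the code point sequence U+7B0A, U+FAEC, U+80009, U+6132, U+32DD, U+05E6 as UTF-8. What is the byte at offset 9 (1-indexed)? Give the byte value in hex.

0x80

1-indexed offset 9 is 0-indexed offset 8.
U+7B0A → 3-byte form E7 AC 8A at offsets 0–2.
U+FAEC → 3-byte form EF AB AC at offsets 3–5.
U+80009 → 4-byte form F2 80 80 89 at offsets 6–9.
Offset 8 falls in char 3's range; it's byte 3 of F2 80 80 89 = 0x80.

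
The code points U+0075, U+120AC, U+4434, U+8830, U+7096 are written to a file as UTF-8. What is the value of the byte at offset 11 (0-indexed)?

U+0075 → 1-byte form 75 at offsets 0–0.
U+120AC → 4-byte form F0 92 82 AC at offsets 1–4.
U+4434 → 3-byte form E4 90 B4 at offsets 5–7.
U+8830 → 3-byte form E8 A0 B0 at offsets 8–10.
U+7096 → 3-byte form E7 82 96 at offsets 11–13.
Offset 11 falls in char 5's range; it's byte 1 of E7 82 96 = 0xE7.

0xE7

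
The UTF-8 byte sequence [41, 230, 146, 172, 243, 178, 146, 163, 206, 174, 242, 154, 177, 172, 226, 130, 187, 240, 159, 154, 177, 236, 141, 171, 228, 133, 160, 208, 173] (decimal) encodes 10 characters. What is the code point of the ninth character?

U+4160

Offset 0: leading byte 0x29 = 00101001 → 1-byte char #1 = 29.
Offset 1: leading byte 0xE6 = 11100110 → 3-byte char #2 = E6 92 AC.
Offset 4: leading byte 0xF3 = 11110011 → 4-byte char #3 = F3 B2 92 A3.
Offset 8: leading byte 0xCE = 11001110 → 2-byte char #4 = CE AE.
Offset 10: leading byte 0xF2 = 11110010 → 4-byte char #5 = F2 9A B1 AC.
Offset 14: leading byte 0xE2 = 11100010 → 3-byte char #6 = E2 82 BB.
Offset 17: leading byte 0xF0 = 11110000 → 4-byte char #7 = F0 9F 9A B1.
Offset 21: leading byte 0xEC = 11101100 → 3-byte char #8 = EC 8D AB.
Offset 24: leading byte 0xE4 = 11100100 → 3-byte char #9 = E4 85 A0.
Leading byte 0xE4 = 11100100 matches 1110xxxx → 3-byte sequence.
Byte 1: 0xE4 = 11100100, payload 0100 (4 bits).
Byte 2: 0x85 = 10000101 (10xxxxxx ✓), payload 000101.
Byte 3: 0xA0 = 10100000 (10xxxxxx ✓), payload 100000.
Concatenate: 0100000101100000 = 0x4160 (16 bits → U+4160).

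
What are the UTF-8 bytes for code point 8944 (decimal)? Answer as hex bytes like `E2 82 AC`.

U+22F0 = 0x22F0 = 8944 decimal. In range U+0800–U+FFFF → 3-byte form: 1110xxxx 10xxxxxx 10xxxxxx.
Binary (16 bits): 0010001011110000.
Split 4+6+6: 0010 | 001011 | 110000.
Byte 1: 11100010 = 0xE2.
Byte 2: 10001011 = 0x8B.
Byte 3: 10110000 = 0xB0.

E2 8B B0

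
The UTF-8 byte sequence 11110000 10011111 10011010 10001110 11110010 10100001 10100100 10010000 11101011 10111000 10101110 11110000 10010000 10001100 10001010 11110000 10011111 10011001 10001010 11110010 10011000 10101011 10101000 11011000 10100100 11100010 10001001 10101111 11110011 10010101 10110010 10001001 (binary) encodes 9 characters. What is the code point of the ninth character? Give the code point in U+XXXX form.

Offset 0: leading byte 0xF0 = 11110000 → 4-byte char #1 = F0 9F 9A 8E.
Offset 4: leading byte 0xF2 = 11110010 → 4-byte char #2 = F2 A1 A4 90.
Offset 8: leading byte 0xEB = 11101011 → 3-byte char #3 = EB B8 AE.
Offset 11: leading byte 0xF0 = 11110000 → 4-byte char #4 = F0 90 8C 8A.
Offset 15: leading byte 0xF0 = 11110000 → 4-byte char #5 = F0 9F 99 8A.
Offset 19: leading byte 0xF2 = 11110010 → 4-byte char #6 = F2 98 AB A8.
Offset 23: leading byte 0xD8 = 11011000 → 2-byte char #7 = D8 A4.
Offset 25: leading byte 0xE2 = 11100010 → 3-byte char #8 = E2 89 AF.
Offset 28: leading byte 0xF3 = 11110011 → 4-byte char #9 = F3 95 B2 89.
Leading byte 0xF3 = 11110011 matches 11110xxx → 4-byte sequence.
Byte 1: 0xF3 = 11110011, payload 011 (3 bits).
Byte 2: 0x95 = 10010101 (10xxxxxx ✓), payload 010101.
Byte 3: 0xB2 = 10110010 (10xxxxxx ✓), payload 110010.
Byte 4: 0x89 = 10001001 (10xxxxxx ✓), payload 001001.
Concatenate: 011010101110010001001 = 0xD5C89 (21 bits → U+D5C89).

U+D5C89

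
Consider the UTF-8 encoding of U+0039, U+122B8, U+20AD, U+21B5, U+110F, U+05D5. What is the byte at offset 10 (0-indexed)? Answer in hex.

U+0039 → 1-byte form 39 at offsets 0–0.
U+122B8 → 4-byte form F0 92 8A B8 at offsets 1–4.
U+20AD → 3-byte form E2 82 AD at offsets 5–7.
U+21B5 → 3-byte form E2 86 B5 at offsets 8–10.
Offset 10 falls in char 4's range; it's byte 3 of E2 86 B5 = 0xB5.

0xB5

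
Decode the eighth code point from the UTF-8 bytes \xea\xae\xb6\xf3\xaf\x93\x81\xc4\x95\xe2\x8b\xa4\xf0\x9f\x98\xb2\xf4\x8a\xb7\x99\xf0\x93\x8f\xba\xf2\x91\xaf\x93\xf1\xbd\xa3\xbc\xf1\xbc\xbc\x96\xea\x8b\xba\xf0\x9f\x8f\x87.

Offset 0: leading byte 0xEA = 11101010 → 3-byte char #1 = EA AE B6.
Offset 3: leading byte 0xF3 = 11110011 → 4-byte char #2 = F3 AF 93 81.
Offset 7: leading byte 0xC4 = 11000100 → 2-byte char #3 = C4 95.
Offset 9: leading byte 0xE2 = 11100010 → 3-byte char #4 = E2 8B A4.
Offset 12: leading byte 0xF0 = 11110000 → 4-byte char #5 = F0 9F 98 B2.
Offset 16: leading byte 0xF4 = 11110100 → 4-byte char #6 = F4 8A B7 99.
Offset 20: leading byte 0xF0 = 11110000 → 4-byte char #7 = F0 93 8F BA.
Offset 24: leading byte 0xF2 = 11110010 → 4-byte char #8 = F2 91 AF 93.
Leading byte 0xF2 = 11110010 matches 11110xxx → 4-byte sequence.
Byte 1: 0xF2 = 11110010, payload 010 (3 bits).
Byte 2: 0x91 = 10010001 (10xxxxxx ✓), payload 010001.
Byte 3: 0xAF = 10101111 (10xxxxxx ✓), payload 101111.
Byte 4: 0x93 = 10010011 (10xxxxxx ✓), payload 010011.
Concatenate: 010010001101111010011 = 0x91BD3 (21 bits → U+91BD3).

U+91BD3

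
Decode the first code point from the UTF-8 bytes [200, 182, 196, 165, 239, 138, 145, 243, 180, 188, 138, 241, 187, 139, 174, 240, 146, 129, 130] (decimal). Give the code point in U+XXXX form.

U+0236

Offset 0: leading byte 0xC8 = 11001000 → 2-byte char #1 = C8 B6.
Leading byte 0xC8 = 11001000 matches 110xxxxx → 2-byte sequence.
Byte 1: 0xC8 = 11001000, payload 01000 (5 bits).
Byte 2: 0xB6 = 10110110 (10xxxxxx ✓), payload 110110.
Concatenate: 01000110110 = 0x236 (11 bits → U+0236).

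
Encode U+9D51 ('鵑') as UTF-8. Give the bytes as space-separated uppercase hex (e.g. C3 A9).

U+9D51 = 0x9D51 = 40273 decimal. In range U+0800–U+FFFF → 3-byte form: 1110xxxx 10xxxxxx 10xxxxxx.
Binary (16 bits): 1001110101010001.
Split 4+6+6: 1001 | 110101 | 010001.
Byte 1: 11101001 = 0xE9.
Byte 2: 10110101 = 0xB5.
Byte 3: 10010001 = 0x91.

E9 B5 91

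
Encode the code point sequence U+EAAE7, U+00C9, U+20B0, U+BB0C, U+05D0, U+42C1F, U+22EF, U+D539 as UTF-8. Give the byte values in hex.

F3 AA AB A7 C3 89 E2 82 B0 EB AC 8C D7 90 F1 82 B0 9F E2 8B AF ED 94 B9

U+EAAE7: 4-byte form → F3 AA AB A7.
U+00C9: 2-byte form → C3 89.
U+20B0: 3-byte form → E2 82 B0.
U+BB0C: 3-byte form → EB AC 8C.
U+05D0: 2-byte form → D7 90.
U+42C1F: 4-byte form → F1 82 B0 9F.
U+22EF: 3-byte form → E2 8B AF.
U+D539: 3-byte form → ED 94 B9.
Concatenated (24 bytes): F3 AA AB A7 C3 89 E2 82 B0 EB AC 8C D7 90 F1 82 B0 9F E2 8B AF ED 94 B9.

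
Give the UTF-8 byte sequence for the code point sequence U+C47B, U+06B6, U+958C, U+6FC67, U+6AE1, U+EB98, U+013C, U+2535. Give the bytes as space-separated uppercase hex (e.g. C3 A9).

EC 91 BB DA B6 E9 96 8C F1 AF B1 A7 E6 AB A1 EE AE 98 C4 BC E2 94 B5

U+C47B: 3-byte form → EC 91 BB.
U+06B6: 2-byte form → DA B6.
U+958C: 3-byte form → E9 96 8C.
U+6FC67: 4-byte form → F1 AF B1 A7.
U+6AE1: 3-byte form → E6 AB A1.
U+EB98: 3-byte form → EE AE 98.
U+013C: 2-byte form → C4 BC.
U+2535: 3-byte form → E2 94 B5.
Concatenated (23 bytes): EC 91 BB DA B6 E9 96 8C F1 AF B1 A7 E6 AB A1 EE AE 98 C4 BC E2 94 B5.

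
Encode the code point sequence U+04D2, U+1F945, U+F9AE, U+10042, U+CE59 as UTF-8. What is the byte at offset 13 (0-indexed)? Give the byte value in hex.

0xEC

U+04D2 → 2-byte form D3 92 at offsets 0–1.
U+1F945 → 4-byte form F0 9F A5 85 at offsets 2–5.
U+F9AE → 3-byte form EF A6 AE at offsets 6–8.
U+10042 → 4-byte form F0 90 81 82 at offsets 9–12.
U+CE59 → 3-byte form EC B9 99 at offsets 13–15.
Offset 13 falls in char 5's range; it's byte 1 of EC B9 99 = 0xEC.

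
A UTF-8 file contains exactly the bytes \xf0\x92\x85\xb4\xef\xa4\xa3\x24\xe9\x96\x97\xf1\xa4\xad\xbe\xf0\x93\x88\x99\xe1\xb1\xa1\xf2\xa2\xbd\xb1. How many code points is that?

8

Byte at offset 0: 0xF0 = 11110000 → 4-byte char (#1). Advance 4.
Byte at offset 4: 0xEF = 11101111 → 3-byte char (#2). Advance 3.
Byte at offset 7: 0x24 = 00100100 → 1-byte char (#3). Advance 1.
Byte at offset 8: 0xE9 = 11101001 → 3-byte char (#4). Advance 3.
Byte at offset 11: 0xF1 = 11110001 → 4-byte char (#5). Advance 4.
Byte at offset 15: 0xF0 = 11110000 → 4-byte char (#6). Advance 4.
Byte at offset 19: 0xE1 = 11100001 → 3-byte char (#7). Advance 3.
Byte at offset 22: 0xF2 = 11110010 → 4-byte char (#8). Advance 4.
Reached end at offset 26 after 8 code points.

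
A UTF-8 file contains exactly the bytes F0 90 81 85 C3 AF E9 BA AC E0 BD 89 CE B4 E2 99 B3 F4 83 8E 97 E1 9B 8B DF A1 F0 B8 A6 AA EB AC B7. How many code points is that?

Byte at offset 0: 0xF0 = 11110000 → 4-byte char (#1). Advance 4.
Byte at offset 4: 0xC3 = 11000011 → 2-byte char (#2). Advance 2.
Byte at offset 6: 0xE9 = 11101001 → 3-byte char (#3). Advance 3.
Byte at offset 9: 0xE0 = 11100000 → 3-byte char (#4). Advance 3.
Byte at offset 12: 0xCE = 11001110 → 2-byte char (#5). Advance 2.
Byte at offset 14: 0xE2 = 11100010 → 3-byte char (#6). Advance 3.
Byte at offset 17: 0xF4 = 11110100 → 4-byte char (#7). Advance 4.
Byte at offset 21: 0xE1 = 11100001 → 3-byte char (#8). Advance 3.
Byte at offset 24: 0xDF = 11011111 → 2-byte char (#9). Advance 2.
Byte at offset 26: 0xF0 = 11110000 → 4-byte char (#10). Advance 4.
Byte at offset 30: 0xEB = 11101011 → 3-byte char (#11). Advance 3.
Reached end at offset 33 after 11 code points.

11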